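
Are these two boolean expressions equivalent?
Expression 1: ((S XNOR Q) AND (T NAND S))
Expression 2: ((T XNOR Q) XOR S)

No. Counterexample: with Q=0, T=1, S=0, Expression 1 = 1 but Expression 2 = 0.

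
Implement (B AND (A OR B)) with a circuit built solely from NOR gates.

((B NOR B) NOR (((A NOR B) NOR (A NOR B)) NOR ((A NOR B) NOR (A NOR B))))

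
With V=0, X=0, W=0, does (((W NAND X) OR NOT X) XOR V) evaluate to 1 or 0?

Substituting: (((0 NAND 0) OR NOT 0) XOR 0)
= 1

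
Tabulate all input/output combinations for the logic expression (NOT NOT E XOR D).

D | E | Output
--------------
0 | 0 | 0
0 | 1 | 1
1 | 0 | 1
1 | 1 | 0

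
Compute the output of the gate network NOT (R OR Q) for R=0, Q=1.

Substituting: NOT (0 OR 1)
= 0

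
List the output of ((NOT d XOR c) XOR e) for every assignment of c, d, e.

c | d | e | Output
------------------
0 | 0 | 0 | 1
0 | 0 | 1 | 0
0 | 1 | 0 | 0
0 | 1 | 1 | 1
1 | 0 | 0 | 0
1 | 0 | 1 | 1
1 | 1 | 0 | 1
1 | 1 | 1 | 0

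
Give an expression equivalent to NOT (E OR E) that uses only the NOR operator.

(((E NOR E) NOR (E NOR E)) NOR ((E NOR E) NOR (E NOR E)))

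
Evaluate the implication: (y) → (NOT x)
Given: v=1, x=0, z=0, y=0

Antecedent (y) = 0; consequent (NOT x) = 1.
0 → 1 = 1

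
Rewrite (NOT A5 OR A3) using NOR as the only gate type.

(((A5 NOR A5) NOR A3) NOR ((A5 NOR A5) NOR A3))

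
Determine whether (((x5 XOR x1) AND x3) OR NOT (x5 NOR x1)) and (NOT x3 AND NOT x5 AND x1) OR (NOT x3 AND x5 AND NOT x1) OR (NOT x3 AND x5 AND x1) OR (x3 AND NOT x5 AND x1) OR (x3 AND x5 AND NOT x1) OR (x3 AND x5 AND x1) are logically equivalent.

Yes, they are equivalent — the two output columns agree on all 8 assignments:
x3 | x5 | x1 | Expression 1 | Expression 2
------------------------------------------
0 | 0 | 0 | 0 | 0
0 | 0 | 1 | 1 | 1
0 | 1 | 0 | 1 | 1
0 | 1 | 1 | 1 | 1
1 | 0 | 0 | 0 | 0
1 | 0 | 1 | 1 | 1
1 | 1 | 0 | 1 | 1
1 | 1 | 1 | 1 | 1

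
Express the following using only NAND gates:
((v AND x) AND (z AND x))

((((v NAND x) NAND (v NAND x)) NAND ((z NAND x) NAND (z NAND x))) NAND (((v NAND x) NAND (v NAND x)) NAND ((z NAND x) NAND (z NAND x))))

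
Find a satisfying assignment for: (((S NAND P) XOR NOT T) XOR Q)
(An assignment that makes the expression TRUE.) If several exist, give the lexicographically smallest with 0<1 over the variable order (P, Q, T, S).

P=0, Q=0, T=1, S=0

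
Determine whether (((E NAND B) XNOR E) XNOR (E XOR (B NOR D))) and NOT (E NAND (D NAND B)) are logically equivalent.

No. Counterexample: with B=0, E=0, D=1, Expression 1 = 1 but Expression 2 = 0.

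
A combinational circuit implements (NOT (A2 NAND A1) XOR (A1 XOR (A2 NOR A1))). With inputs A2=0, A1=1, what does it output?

Substituting: (NOT (0 NAND 1) XOR (1 XOR (0 NOR 1)))
= 1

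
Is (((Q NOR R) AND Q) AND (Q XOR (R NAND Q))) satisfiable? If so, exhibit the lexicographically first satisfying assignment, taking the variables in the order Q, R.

UNSATISFIABLE - no assignment makes this expression true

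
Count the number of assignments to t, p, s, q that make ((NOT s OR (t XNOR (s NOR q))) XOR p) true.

Satisfying assignments: (0,0,0,0), (0,0,0,1), (0,0,1,0), (0,0,1,1), (1,0,0,0), (1,0,0,1), (1,1,1,0), (1,1,1,1)
Count: 8 out of 16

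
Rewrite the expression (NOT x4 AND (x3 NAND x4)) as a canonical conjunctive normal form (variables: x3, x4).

(x3 OR NOT x4) AND (NOT x3 OR NOT x4)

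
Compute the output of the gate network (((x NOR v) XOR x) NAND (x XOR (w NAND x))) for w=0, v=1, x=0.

Substituting: (((0 NOR 1) XOR 0) NAND (0 XOR (0 NAND 0)))
= 1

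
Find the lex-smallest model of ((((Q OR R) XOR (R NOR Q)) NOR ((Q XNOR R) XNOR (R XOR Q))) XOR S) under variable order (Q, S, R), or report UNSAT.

Q=0, S=1, R=0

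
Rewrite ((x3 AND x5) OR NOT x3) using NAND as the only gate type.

((((x3 NAND x5) NAND (x3 NAND x5)) NAND ((x3 NAND x5) NAND (x3 NAND x5))) NAND ((x3 NAND x3) NAND (x3 NAND x3)))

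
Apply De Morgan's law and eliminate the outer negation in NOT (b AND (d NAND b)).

NOT b OR NOT (d NAND b)
De Morgan's: NOT(AND of terms) = OR of negations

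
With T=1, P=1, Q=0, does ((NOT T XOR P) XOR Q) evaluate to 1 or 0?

Substituting: ((NOT 1 XOR 1) XOR 0)
= 1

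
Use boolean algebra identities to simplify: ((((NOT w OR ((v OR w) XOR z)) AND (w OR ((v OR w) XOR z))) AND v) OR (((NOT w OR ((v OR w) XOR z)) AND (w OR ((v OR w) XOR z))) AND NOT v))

By distribution ((E AND v) OR (E AND NOT v) = E) then distribution ((E OR v) AND (E OR NOT v) = E):
= ((v OR w) XOR z)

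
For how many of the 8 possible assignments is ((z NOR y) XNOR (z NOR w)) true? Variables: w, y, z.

Satisfying assignments: (0,0,0), (0,0,1), (0,1,1), (1,0,1), (1,1,0), (1,1,1)
Count: 6 out of 8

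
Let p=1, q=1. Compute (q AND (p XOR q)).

Substituting: (1 AND (1 XOR 1))
= 0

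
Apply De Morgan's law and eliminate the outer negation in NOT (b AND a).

NOT b OR NOT a
De Morgan's: NOT(AND of terms) = OR of negations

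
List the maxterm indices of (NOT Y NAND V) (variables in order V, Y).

ΠM(2) = (NOT V OR Y)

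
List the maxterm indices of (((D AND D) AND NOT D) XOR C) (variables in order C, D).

ΠM(0, 1) = (C OR D) AND (C OR NOT D)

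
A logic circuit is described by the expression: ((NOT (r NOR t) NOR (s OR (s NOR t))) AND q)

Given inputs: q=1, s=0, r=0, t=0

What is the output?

Substituting: ((NOT (0 NOR 0) NOR (0 OR (0 NOR 0))) AND 1)
= 0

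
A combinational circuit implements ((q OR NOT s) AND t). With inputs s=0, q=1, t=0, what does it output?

Substituting: ((1 OR NOT 0) AND 0)
= 0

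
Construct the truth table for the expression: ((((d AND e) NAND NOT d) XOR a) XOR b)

a | b | e | d | Output
----------------------
0 | 0 | 0 | 0 | 1
0 | 0 | 0 | 1 | 1
0 | 0 | 1 | 0 | 1
0 | 0 | 1 | 1 | 1
0 | 1 | 0 | 0 | 0
0 | 1 | 0 | 1 | 0
0 | 1 | 1 | 0 | 0
0 | 1 | 1 | 1 | 0
1 | 0 | 0 | 0 | 0
1 | 0 | 0 | 1 | 0
1 | 0 | 1 | 0 | 0
1 | 0 | 1 | 1 | 0
1 | 1 | 0 | 0 | 1
1 | 1 | 0 | 1 | 1
1 | 1 | 1 | 0 | 1
1 | 1 | 1 | 1 | 1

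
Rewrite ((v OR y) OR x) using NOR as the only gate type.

((((v NOR y) NOR (v NOR y)) NOR x) NOR (((v NOR y) NOR (v NOR y)) NOR x))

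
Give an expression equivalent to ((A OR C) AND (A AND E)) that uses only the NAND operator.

((((A NAND A) NAND (C NAND C)) NAND ((A NAND E) NAND (A NAND E))) NAND (((A NAND A) NAND (C NAND C)) NAND ((A NAND E) NAND (A NAND E))))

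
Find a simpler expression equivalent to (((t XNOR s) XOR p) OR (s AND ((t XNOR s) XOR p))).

By absorption (E OR (E AND v) = E):
= ((t XNOR s) XOR p)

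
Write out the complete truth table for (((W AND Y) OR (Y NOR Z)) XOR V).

Y | Z | W | V | Output
----------------------
0 | 0 | 0 | 0 | 1
0 | 0 | 0 | 1 | 0
0 | 0 | 1 | 0 | 1
0 | 0 | 1 | 1 | 0
0 | 1 | 0 | 0 | 0
0 | 1 | 0 | 1 | 1
0 | 1 | 1 | 0 | 0
0 | 1 | 1 | 1 | 1
1 | 0 | 0 | 0 | 0
1 | 0 | 0 | 1 | 1
1 | 0 | 1 | 0 | 1
1 | 0 | 1 | 1 | 0
1 | 1 | 0 | 0 | 0
1 | 1 | 0 | 1 | 1
1 | 1 | 1 | 0 | 1
1 | 1 | 1 | 1 | 0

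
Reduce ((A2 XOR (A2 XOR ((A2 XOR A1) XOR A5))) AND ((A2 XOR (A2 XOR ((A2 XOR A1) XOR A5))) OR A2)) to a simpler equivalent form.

By absorption (E AND (E OR v) = E) then XOR self-cancellation ((E XOR v) XOR v = E):
= ((A2 XOR A1) XOR A5)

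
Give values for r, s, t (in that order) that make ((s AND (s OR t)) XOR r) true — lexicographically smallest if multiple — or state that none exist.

r=0, s=1, t=0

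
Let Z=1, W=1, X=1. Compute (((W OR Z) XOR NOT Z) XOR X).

Substituting: (((1 OR 1) XOR NOT 1) XOR 1)
= 0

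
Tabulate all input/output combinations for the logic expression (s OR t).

t | s | Output
--------------
0 | 0 | 0
0 | 1 | 1
1 | 0 | 1
1 | 1 | 1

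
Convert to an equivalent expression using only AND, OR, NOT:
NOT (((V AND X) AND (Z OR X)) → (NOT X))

((V AND X) AND (Z OR X)) AND X
(Negated implication: NOT(A → B) = A AND NOT B)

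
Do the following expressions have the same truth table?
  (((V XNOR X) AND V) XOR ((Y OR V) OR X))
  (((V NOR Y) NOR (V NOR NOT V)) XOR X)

No. Counterexample: with V=0, Y=1, X=1, Expression 1 = 1 but Expression 2 = 0.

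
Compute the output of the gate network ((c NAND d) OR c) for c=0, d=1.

Substituting: ((0 NAND 1) OR 0)
= 1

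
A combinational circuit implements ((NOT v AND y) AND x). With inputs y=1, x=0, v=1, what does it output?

Substituting: ((NOT 1 AND 1) AND 0)
= 0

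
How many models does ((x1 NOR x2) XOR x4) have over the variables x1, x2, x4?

Satisfying assignments: (0,0,0), (0,1,1), (1,0,1), (1,1,1)
Count: 4 out of 8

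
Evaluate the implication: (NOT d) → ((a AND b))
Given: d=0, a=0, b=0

Antecedent (NOT d) = 1; consequent ((a AND b)) = 0.
1 → 0 = 0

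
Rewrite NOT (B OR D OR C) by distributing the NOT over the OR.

NOT B AND NOT D AND NOT C
De Morgan's: NOT(OR of terms) = AND of negations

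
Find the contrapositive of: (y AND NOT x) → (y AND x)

Contrapositive: NOT (y AND x) → NOT (y AND NOT x)
Note: A statement and its contrapositive are logically equivalent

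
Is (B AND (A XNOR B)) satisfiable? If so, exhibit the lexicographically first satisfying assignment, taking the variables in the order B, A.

B=1, A=1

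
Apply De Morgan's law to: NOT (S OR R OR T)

NOT S AND NOT R AND NOT T
De Morgan's: NOT(OR of terms) = AND of negations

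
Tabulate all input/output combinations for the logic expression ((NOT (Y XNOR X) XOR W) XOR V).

X | W | V | Y | Output
----------------------
0 | 0 | 0 | 0 | 0
0 | 0 | 0 | 1 | 1
0 | 0 | 1 | 0 | 1
0 | 0 | 1 | 1 | 0
0 | 1 | 0 | 0 | 1
0 | 1 | 0 | 1 | 0
0 | 1 | 1 | 0 | 0
0 | 1 | 1 | 1 | 1
1 | 0 | 0 | 0 | 1
1 | 0 | 0 | 1 | 0
1 | 0 | 1 | 0 | 0
1 | 0 | 1 | 1 | 1
1 | 1 | 0 | 0 | 0
1 | 1 | 0 | 1 | 1
1 | 1 | 1 | 0 | 1
1 | 1 | 1 | 1 | 0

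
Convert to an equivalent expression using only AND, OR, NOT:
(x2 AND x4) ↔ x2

((x2 AND x4) AND x2) OR (NOT (x2 AND x4) AND NOT x2)
(Biconditional = both true or both false)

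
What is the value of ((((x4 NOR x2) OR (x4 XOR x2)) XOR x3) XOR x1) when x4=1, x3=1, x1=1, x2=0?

Substituting: ((((1 NOR 0) OR (1 XOR 0)) XOR 1) XOR 1)
= 1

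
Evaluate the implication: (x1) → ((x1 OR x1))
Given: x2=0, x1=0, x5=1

Antecedent (x1) = 0; consequent ((x1 OR x1)) = 0.
0 → 0 = 1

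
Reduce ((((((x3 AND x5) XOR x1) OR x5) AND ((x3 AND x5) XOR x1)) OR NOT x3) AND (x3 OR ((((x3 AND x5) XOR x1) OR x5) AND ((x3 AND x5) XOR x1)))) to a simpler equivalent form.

By distribution ((E OR v) AND (E OR NOT v) = E) then absorption (E AND (E OR v) = E):
= ((x3 AND x5) XOR x1)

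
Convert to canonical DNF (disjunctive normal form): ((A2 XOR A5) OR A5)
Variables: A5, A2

(NOT A5 AND A2) OR (A5 AND NOT A2) OR (A5 AND A2)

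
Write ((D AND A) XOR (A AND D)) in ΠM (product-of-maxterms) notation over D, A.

ΠM(0, 1, 2, 3) = (D OR A) AND (D OR NOT A) AND (NOT D OR A) AND (NOT D OR NOT A)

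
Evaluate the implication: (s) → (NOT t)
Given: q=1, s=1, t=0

Antecedent (s) = 1; consequent (NOT t) = 1.
1 → 1 = 1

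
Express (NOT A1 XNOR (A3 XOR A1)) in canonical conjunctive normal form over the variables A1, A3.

(A1 OR A3) AND (NOT A1 OR A3)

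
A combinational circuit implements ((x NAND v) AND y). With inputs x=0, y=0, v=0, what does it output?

Substituting: ((0 NAND 0) AND 0)
= 0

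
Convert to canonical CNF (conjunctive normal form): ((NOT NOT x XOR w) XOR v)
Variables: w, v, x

(w OR v OR x) AND (w OR NOT v OR NOT x) AND (NOT w OR v OR NOT x) AND (NOT w OR NOT v OR x)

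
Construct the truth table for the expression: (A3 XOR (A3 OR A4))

A3 | A4 | Output
----------------
0 | 0 | 0
0 | 1 | 1
1 | 0 | 0
1 | 1 | 0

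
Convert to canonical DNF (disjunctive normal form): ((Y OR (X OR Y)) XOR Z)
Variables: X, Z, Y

(NOT X AND NOT Z AND Y) OR (NOT X AND Z AND NOT Y) OR (X AND NOT Z AND NOT Y) OR (X AND NOT Z AND Y)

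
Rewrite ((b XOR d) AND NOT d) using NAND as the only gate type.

((((b NAND (b NAND d)) NAND (d NAND (b NAND d))) NAND (d NAND d)) NAND (((b NAND (b NAND d)) NAND (d NAND (b NAND d))) NAND (d NAND d)))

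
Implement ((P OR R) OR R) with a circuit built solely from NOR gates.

((((P NOR R) NOR (P NOR R)) NOR R) NOR (((P NOR R) NOR (P NOR R)) NOR R))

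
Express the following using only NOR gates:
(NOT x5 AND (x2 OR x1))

(((x5 NOR x5) NOR (x5 NOR x5)) NOR (((x2 NOR x1) NOR (x2 NOR x1)) NOR ((x2 NOR x1) NOR (x2 NOR x1))))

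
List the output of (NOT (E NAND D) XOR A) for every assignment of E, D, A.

E | D | A | Output
------------------
0 | 0 | 0 | 0
0 | 0 | 1 | 1
0 | 1 | 0 | 0
0 | 1 | 1 | 1
1 | 0 | 0 | 0
1 | 0 | 1 | 1
1 | 1 | 0 | 1
1 | 1 | 1 | 0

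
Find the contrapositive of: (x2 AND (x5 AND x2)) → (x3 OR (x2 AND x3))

Contrapositive: NOT (x3 OR (x2 AND x3)) → NOT (x2 AND (x5 AND x2))
Note: A statement and its contrapositive are logically equivalent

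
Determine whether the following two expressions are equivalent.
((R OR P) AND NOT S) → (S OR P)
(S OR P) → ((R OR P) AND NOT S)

No, Converse is not equivalent to original (counterexample: P=0, R=0, S=1)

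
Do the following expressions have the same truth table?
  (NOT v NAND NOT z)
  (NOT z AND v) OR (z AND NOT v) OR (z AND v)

Yes, they are equivalent — the two output columns agree on all 4 assignments:
z | v | Expression 1 | Expression 2
-----------------------------------
0 | 0 | 0 | 0
0 | 1 | 1 | 1
1 | 0 | 1 | 1
1 | 1 | 1 | 1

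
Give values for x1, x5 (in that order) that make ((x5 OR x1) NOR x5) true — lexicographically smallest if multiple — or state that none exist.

x1=0, x5=0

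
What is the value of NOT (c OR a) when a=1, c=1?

Substituting: NOT (1 OR 1)
= 0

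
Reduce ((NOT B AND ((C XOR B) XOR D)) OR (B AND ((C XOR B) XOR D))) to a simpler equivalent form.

By distribution ((E AND v) OR (E AND NOT v) = E):
= ((C XOR B) XOR D)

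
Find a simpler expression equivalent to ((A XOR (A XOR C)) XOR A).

By XOR self-cancellation ((E XOR v) XOR v = E):
= (A XOR C)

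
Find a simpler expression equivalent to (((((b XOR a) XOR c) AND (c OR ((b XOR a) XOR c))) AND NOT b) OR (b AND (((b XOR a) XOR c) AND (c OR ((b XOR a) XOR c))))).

By distribution ((E AND v) OR (E AND NOT v) = E) then absorption (E AND (E OR v) = E):
= ((b XOR a) XOR c)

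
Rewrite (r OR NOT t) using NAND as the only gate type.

((r NAND r) NAND ((t NAND t) NAND (t NAND t)))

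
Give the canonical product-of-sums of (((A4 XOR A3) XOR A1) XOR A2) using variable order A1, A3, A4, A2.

ΠM(0, 3, 5, 6, 9, 10, 12, 15) = (A1 OR A3 OR A4 OR A2) AND (A1 OR A3 OR NOT A4 OR NOT A2) AND (A1 OR NOT A3 OR A4 OR NOT A2) AND (A1 OR NOT A3 OR NOT A4 OR A2) AND (NOT A1 OR A3 OR A4 OR NOT A2) AND (NOT A1 OR A3 OR NOT A4 OR A2) AND (NOT A1 OR NOT A3 OR A4 OR A2) AND (NOT A1 OR NOT A3 OR NOT A4 OR NOT A2)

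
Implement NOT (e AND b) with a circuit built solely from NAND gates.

(((e NAND b) NAND (e NAND b)) NAND ((e NAND b) NAND (e NAND b)))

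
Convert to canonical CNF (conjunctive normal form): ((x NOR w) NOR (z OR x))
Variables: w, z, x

(w OR z OR x) AND (w OR z OR NOT x) AND (w OR NOT z OR x) AND (w OR NOT z OR NOT x) AND (NOT w OR z OR NOT x) AND (NOT w OR NOT z OR x) AND (NOT w OR NOT z OR NOT x)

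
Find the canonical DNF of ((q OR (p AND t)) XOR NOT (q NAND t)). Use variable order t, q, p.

(NOT t AND q AND NOT p) OR (NOT t AND q AND p) OR (t AND NOT q AND p)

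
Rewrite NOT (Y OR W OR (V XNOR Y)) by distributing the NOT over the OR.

NOT Y AND NOT W AND NOT (V XNOR Y)
De Morgan's: NOT(OR of terms) = AND of negations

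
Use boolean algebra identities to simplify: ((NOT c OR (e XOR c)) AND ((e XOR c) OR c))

By distribution ((E OR v) AND (E OR NOT v) = E):
= (e XOR c)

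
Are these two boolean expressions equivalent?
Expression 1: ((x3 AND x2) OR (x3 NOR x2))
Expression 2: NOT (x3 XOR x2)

Yes, they are equivalent — the two output columns agree on all 4 assignments:
x3 | x2 | Expression 1 | Expression 2
-------------------------------------
0 | 0 | 1 | 1
0 | 1 | 0 | 0
1 | 0 | 0 | 0
1 | 1 | 1 | 1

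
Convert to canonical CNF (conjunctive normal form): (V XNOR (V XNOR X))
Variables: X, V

(X OR V) AND (X OR NOT V)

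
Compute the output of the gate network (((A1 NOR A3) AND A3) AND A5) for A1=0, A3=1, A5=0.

Substituting: (((0 NOR 1) AND 1) AND 0)
= 0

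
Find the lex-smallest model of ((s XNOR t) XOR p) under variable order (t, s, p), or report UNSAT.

t=0, s=0, p=0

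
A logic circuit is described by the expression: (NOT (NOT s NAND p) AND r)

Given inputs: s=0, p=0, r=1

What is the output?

Substituting: (NOT (NOT 0 NAND 0) AND 1)
= 0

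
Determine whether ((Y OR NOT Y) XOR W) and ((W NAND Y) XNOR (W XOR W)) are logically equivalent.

No. Counterexample: with Y=0, W=0, Expression 1 = 1 but Expression 2 = 0.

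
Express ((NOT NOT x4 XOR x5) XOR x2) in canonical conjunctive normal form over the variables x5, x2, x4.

(x5 OR x2 OR x4) AND (x5 OR NOT x2 OR NOT x4) AND (NOT x5 OR x2 OR NOT x4) AND (NOT x5 OR NOT x2 OR x4)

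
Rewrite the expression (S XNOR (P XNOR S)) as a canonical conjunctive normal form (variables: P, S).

(P OR S) AND (P OR NOT S)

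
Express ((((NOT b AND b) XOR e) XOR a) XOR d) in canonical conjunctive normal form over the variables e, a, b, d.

(e OR a OR b OR d) AND (e OR a OR NOT b OR d) AND (e OR NOT a OR b OR NOT d) AND (e OR NOT a OR NOT b OR NOT d) AND (NOT e OR a OR b OR NOT d) AND (NOT e OR a OR NOT b OR NOT d) AND (NOT e OR NOT a OR b OR d) AND (NOT e OR NOT a OR NOT b OR d)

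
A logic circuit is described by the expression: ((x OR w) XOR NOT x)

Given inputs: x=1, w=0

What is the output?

Substituting: ((1 OR 0) XOR NOT 1)
= 1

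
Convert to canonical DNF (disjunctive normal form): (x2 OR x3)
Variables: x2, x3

(NOT x2 AND x3) OR (x2 AND NOT x3) OR (x2 AND x3)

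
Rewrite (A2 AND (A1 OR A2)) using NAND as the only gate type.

((A2 NAND ((A1 NAND A1) NAND (A2 NAND A2))) NAND (A2 NAND ((A1 NAND A1) NAND (A2 NAND A2))))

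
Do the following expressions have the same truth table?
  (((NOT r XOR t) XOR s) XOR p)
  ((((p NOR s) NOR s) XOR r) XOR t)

No. Counterexample: with r=0, t=0, s=0, p=0, Expression 1 = 1 but Expression 2 = 0.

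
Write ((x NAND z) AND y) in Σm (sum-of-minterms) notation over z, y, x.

Σm(2, 3, 6) = (NOT z AND y AND NOT x) OR (NOT z AND y AND x) OR (z AND y AND NOT x)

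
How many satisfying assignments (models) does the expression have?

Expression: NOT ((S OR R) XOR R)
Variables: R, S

Satisfying assignments: (0,0), (1,0), (1,1)
Count: 3 out of 4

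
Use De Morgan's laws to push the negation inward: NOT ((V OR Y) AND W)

NOT (V OR Y) OR NOT W
De Morgan's: NOT(AND of terms) = OR of negations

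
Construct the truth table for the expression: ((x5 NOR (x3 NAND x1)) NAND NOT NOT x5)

x5 | x1 | x3 | Output
---------------------
0 | 0 | 0 | 1
0 | 0 | 1 | 1
0 | 1 | 0 | 1
0 | 1 | 1 | 1
1 | 0 | 0 | 1
1 | 0 | 1 | 1
1 | 1 | 0 | 1
1 | 1 | 1 | 1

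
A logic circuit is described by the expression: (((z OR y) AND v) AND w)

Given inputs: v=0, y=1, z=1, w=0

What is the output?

Substituting: (((1 OR 1) AND 0) AND 0)
= 0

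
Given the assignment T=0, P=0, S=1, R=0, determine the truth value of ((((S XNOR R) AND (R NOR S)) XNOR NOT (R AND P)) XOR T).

Substituting: ((((1 XNOR 0) AND (0 NOR 1)) XNOR NOT (0 AND 0)) XOR 0)
= 0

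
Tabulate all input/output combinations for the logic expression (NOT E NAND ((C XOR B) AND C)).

C | E | B | Output
------------------
0 | 0 | 0 | 1
0 | 0 | 1 | 1
0 | 1 | 0 | 1
0 | 1 | 1 | 1
1 | 0 | 0 | 0
1 | 0 | 1 | 1
1 | 1 | 0 | 1
1 | 1 | 1 | 1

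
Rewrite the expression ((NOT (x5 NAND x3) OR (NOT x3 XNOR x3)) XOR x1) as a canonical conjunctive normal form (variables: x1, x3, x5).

(x1 OR x3 OR x5) AND (x1 OR x3 OR NOT x5) AND (x1 OR NOT x3 OR x5) AND (NOT x1 OR NOT x3 OR NOT x5)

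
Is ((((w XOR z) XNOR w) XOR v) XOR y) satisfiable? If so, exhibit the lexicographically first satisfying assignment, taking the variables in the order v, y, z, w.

v=0, y=0, z=0, w=0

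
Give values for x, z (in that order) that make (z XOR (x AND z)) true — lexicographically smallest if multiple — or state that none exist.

x=0, z=1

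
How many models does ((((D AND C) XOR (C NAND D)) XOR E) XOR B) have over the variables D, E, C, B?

Satisfying assignments: (0,0,0,0), (0,0,1,0), (0,1,0,1), (0,1,1,1), (1,0,0,0), (1,0,1,0), (1,1,0,1), (1,1,1,1)
Count: 8 out of 16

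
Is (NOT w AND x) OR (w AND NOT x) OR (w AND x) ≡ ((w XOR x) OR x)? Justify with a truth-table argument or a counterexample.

Yes, they are equivalent — the two output columns agree on all 4 assignments:
w | x | Expression 1 | Expression 2
-----------------------------------
0 | 0 | 0 | 0
0 | 1 | 1 | 1
1 | 0 | 1 | 1
1 | 1 | 1 | 1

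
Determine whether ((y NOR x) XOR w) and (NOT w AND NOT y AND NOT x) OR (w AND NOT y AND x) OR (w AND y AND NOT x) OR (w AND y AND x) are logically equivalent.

Yes, they are equivalent — the two output columns agree on all 8 assignments:
w | y | x | Expression 1 | Expression 2
---------------------------------------
0 | 0 | 0 | 1 | 1
0 | 0 | 1 | 0 | 0
0 | 1 | 0 | 0 | 0
0 | 1 | 1 | 0 | 0
1 | 0 | 0 | 0 | 0
1 | 0 | 1 | 1 | 1
1 | 1 | 0 | 1 | 1
1 | 1 | 1 | 1 | 1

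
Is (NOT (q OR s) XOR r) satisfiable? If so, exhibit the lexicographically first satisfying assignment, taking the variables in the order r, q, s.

r=0, q=0, s=0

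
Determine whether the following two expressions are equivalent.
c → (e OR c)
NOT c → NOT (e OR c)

No, Inverse is not equivalent to original (counterexample: c=0, e=1)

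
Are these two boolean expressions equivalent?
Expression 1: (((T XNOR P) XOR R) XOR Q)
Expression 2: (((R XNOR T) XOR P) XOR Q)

Yes, they are equivalent — the two output columns agree on all 16 assignments:
T | R | P | Q | Expression 1 | Expression 2
-------------------------------------------
0 | 0 | 0 | 0 | 1 | 1
0 | 0 | 0 | 1 | 0 | 0
0 | 0 | 1 | 0 | 0 | 0
0 | 0 | 1 | 1 | 1 | 1
0 | 1 | 0 | 0 | 0 | 0
0 | 1 | 0 | 1 | 1 | 1
0 | 1 | 1 | 0 | 1 | 1
0 | 1 | 1 | 1 | 0 | 0
1 | 0 | 0 | 0 | 0 | 0
1 | 0 | 0 | 1 | 1 | 1
1 | 0 | 1 | 0 | 1 | 1
1 | 0 | 1 | 1 | 0 | 0
1 | 1 | 0 | 0 | 1 | 1
1 | 1 | 0 | 1 | 0 | 0
1 | 1 | 1 | 0 | 0 | 0
1 | 1 | 1 | 1 | 1 | 1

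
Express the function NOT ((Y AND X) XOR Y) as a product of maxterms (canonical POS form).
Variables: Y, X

ΠM(2) = (NOT Y OR X)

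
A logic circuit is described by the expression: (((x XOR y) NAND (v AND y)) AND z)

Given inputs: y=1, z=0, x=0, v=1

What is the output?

Substituting: (((0 XOR 1) NAND (1 AND 1)) AND 0)
= 0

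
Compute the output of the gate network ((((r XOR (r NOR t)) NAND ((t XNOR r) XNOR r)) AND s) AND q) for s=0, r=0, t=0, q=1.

Substituting: ((((0 XOR (0 NOR 0)) NAND ((0 XNOR 0) XNOR 0)) AND 0) AND 1)
= 0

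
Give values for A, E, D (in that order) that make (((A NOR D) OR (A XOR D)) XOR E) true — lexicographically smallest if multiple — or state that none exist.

A=0, E=0, D=0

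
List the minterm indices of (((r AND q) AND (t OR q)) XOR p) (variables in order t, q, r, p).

Σm(1, 3, 5, 6, 9, 11, 13, 14) = (NOT t AND NOT q AND NOT r AND p) OR (NOT t AND NOT q AND r AND p) OR (NOT t AND q AND NOT r AND p) OR (NOT t AND q AND r AND NOT p) OR (t AND NOT q AND NOT r AND p) OR (t AND NOT q AND r AND p) OR (t AND q AND NOT r AND p) OR (t AND q AND r AND NOT p)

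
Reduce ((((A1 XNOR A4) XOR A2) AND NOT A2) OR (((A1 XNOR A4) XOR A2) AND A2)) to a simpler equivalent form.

By distribution ((E AND v) OR (E AND NOT v) = E):
= ((A1 XNOR A4) XOR A2)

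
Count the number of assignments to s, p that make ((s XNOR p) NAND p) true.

Satisfying assignments: (0,0), (0,1), (1,0)
Count: 3 out of 4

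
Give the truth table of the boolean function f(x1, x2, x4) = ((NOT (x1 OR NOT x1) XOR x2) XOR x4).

x1 | x2 | x4 | Output
---------------------
0 | 0 | 0 | 0
0 | 0 | 1 | 1
0 | 1 | 0 | 1
0 | 1 | 1 | 0
1 | 0 | 0 | 0
1 | 0 | 1 | 1
1 | 1 | 0 | 1
1 | 1 | 1 | 0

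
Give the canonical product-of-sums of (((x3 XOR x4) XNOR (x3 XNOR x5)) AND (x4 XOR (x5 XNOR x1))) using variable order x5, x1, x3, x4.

ΠM(0, 1, 2, 3, 4, 6, 8, 9, 10, 11, 13, 15) = (x5 OR x1 OR x3 OR x4) AND (x5 OR x1 OR x3 OR NOT x4) AND (x5 OR x1 OR NOT x3 OR x4) AND (x5 OR x1 OR NOT x3 OR NOT x4) AND (x5 OR NOT x1 OR x3 OR x4) AND (x5 OR NOT x1 OR NOT x3 OR x4) AND (NOT x5 OR x1 OR x3 OR x4) AND (NOT x5 OR x1 OR x3 OR NOT x4) AND (NOT x5 OR x1 OR NOT x3 OR x4) AND (NOT x5 OR x1 OR NOT x3 OR NOT x4) AND (NOT x5 OR NOT x1 OR x3 OR NOT x4) AND (NOT x5 OR NOT x1 OR NOT x3 OR NOT x4)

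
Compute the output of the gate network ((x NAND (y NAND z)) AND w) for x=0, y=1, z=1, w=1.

Substituting: ((0 NAND (1 NAND 1)) AND 1)
= 1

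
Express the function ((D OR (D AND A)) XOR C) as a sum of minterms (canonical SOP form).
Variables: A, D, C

Σm(1, 2, 5, 6) = (NOT A AND NOT D AND C) OR (NOT A AND D AND NOT C) OR (A AND NOT D AND C) OR (A AND D AND NOT C)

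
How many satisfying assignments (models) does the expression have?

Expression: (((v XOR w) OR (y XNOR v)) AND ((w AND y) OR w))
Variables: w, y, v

Satisfying assignments: (1,0,0), (1,1,0), (1,1,1)
Count: 3 out of 8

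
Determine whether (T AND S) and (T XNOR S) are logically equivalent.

No. Counterexample: with T=0, S=0, Expression 1 = 0 but Expression 2 = 1.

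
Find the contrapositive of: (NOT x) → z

Contrapositive: NOT z → x
Note: A statement and its contrapositive are logically equivalent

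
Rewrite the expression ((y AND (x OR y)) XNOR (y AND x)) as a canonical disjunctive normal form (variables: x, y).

(NOT x AND NOT y) OR (x AND NOT y) OR (x AND y)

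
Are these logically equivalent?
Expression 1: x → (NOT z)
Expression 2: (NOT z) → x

No, Converse is not equivalent to original (counterexample: x=0, y=0, z=0)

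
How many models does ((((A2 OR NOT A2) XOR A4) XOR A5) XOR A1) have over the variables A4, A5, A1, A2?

Satisfying assignments: (0,0,0,0), (0,0,0,1), (0,1,1,0), (0,1,1,1), (1,0,1,0), (1,0,1,1), (1,1,0,0), (1,1,0,1)
Count: 8 out of 16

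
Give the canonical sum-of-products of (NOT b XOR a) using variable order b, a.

Σm(0, 3) = (NOT b AND NOT a) OR (b AND a)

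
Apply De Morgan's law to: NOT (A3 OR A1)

NOT A3 AND NOT A1
De Morgan's: NOT(OR of terms) = AND of negations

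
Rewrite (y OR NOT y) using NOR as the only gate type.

((y NOR (y NOR y)) NOR (y NOR (y NOR y)))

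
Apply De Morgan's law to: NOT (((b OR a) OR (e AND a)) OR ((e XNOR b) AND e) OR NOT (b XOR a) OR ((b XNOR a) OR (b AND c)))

NOT ((b OR a) OR (e AND a)) AND NOT ((e XNOR b) AND e) AND (b XOR a) AND NOT ((b XNOR a) OR (b AND c))
De Morgan's: NOT(OR of terms) = AND of negations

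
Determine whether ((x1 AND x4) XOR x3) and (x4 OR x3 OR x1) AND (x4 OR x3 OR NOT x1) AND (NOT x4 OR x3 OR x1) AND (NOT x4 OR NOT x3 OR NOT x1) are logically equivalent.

Yes, they are equivalent — the two output columns agree on all 8 assignments:
x4 | x3 | x1 | Expression 1 | Expression 2
------------------------------------------
0 | 0 | 0 | 0 | 0
0 | 0 | 1 | 0 | 0
0 | 1 | 0 | 1 | 1
0 | 1 | 1 | 1 | 1
1 | 0 | 0 | 0 | 0
1 | 0 | 1 | 1 | 1
1 | 1 | 0 | 1 | 1
1 | 1 | 1 | 0 | 0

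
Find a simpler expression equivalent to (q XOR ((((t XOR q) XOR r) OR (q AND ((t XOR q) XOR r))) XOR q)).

By XOR self-cancellation ((E XOR v) XOR v = E) then absorption (E OR (E AND v) = E):
= ((t XOR q) XOR r)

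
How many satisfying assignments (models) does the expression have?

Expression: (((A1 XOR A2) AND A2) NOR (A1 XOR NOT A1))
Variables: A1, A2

No assignment satisfies the expression.
Count: 0 out of 4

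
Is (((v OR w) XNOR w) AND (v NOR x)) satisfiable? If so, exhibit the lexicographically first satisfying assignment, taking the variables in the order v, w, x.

v=0, w=0, x=0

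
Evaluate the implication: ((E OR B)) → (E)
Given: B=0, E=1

Antecedent ((E OR B)) = 1; consequent (E) = 1.
1 → 1 = 1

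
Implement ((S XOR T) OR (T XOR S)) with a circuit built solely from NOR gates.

((((((S NOR T) NOR (S NOR T)) NOR ((S NOR T) NOR (S NOR T))) NOR ((((S NOR S) NOR (T NOR T)) NOR ((S NOR S) NOR (T NOR T))) NOR (((S NOR S) NOR (T NOR T)) NOR ((S NOR S) NOR (T NOR T))))) NOR ((((T NOR S) NOR (T NOR S)) NOR ((T NOR S) NOR (T NOR S))) NOR ((((T NOR T) NOR (S NOR S)) NOR ((T NOR T) NOR (S NOR S))) NOR (((T NOR T) NOR (S NOR S)) NOR ((T NOR T) NOR (S NOR S)))))) NOR (((((S NOR T) NOR (S NOR T)) NOR ((S NOR T) NOR (S NOR T))) NOR ((((S NOR S) NOR (T NOR T)) NOR ((S NOR S) NOR (T NOR T))) NOR (((S NOR S) NOR (T NOR T)) NOR ((S NOR S) NOR (T NOR T))))) NOR ((((T NOR S) NOR (T NOR S)) NOR ((T NOR S) NOR (T NOR S))) NOR ((((T NOR T) NOR (S NOR S)) NOR ((T NOR T) NOR (S NOR S))) NOR (((T NOR T) NOR (S NOR S)) NOR ((T NOR T) NOR (S NOR S)))))))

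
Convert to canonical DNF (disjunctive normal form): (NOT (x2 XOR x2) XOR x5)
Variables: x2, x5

(NOT x2 AND NOT x5) OR (x2 AND NOT x5)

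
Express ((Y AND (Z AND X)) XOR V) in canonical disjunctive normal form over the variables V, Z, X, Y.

(NOT V AND Z AND X AND Y) OR (V AND NOT Z AND NOT X AND NOT Y) OR (V AND NOT Z AND NOT X AND Y) OR (V AND NOT Z AND X AND NOT Y) OR (V AND NOT Z AND X AND Y) OR (V AND Z AND NOT X AND NOT Y) OR (V AND Z AND NOT X AND Y) OR (V AND Z AND X AND NOT Y)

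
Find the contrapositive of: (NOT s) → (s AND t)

Contrapositive: NOT (s AND t) → s
Note: A statement and its contrapositive are logically equivalent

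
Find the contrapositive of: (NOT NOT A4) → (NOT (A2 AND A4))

Contrapositive: (A2 AND A4) → NOT A4
Note: A statement and its contrapositive are logically equivalent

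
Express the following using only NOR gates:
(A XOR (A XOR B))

((((A NOR ((((A NOR B) NOR (A NOR B)) NOR ((A NOR B) NOR (A NOR B))) NOR ((((A NOR A) NOR (B NOR B)) NOR ((A NOR A) NOR (B NOR B))) NOR (((A NOR A) NOR (B NOR B)) NOR ((A NOR A) NOR (B NOR B)))))) NOR (A NOR ((((A NOR B) NOR (A NOR B)) NOR ((A NOR B) NOR (A NOR B))) NOR ((((A NOR A) NOR (B NOR B)) NOR ((A NOR A) NOR (B NOR B))) NOR (((A NOR A) NOR (B NOR B)) NOR ((A NOR A) NOR (B NOR B))))))) NOR ((A NOR ((((A NOR B) NOR (A NOR B)) NOR ((A NOR B) NOR (A NOR B))) NOR ((((A NOR A) NOR (B NOR B)) NOR ((A NOR A) NOR (B NOR B))) NOR (((A NOR A) NOR (B NOR B)) NOR ((A NOR A) NOR (B NOR B)))))) NOR (A NOR ((((A NOR B) NOR (A NOR B)) NOR ((A NOR B) NOR (A NOR B))) NOR ((((A NOR A) NOR (B NOR B)) NOR ((A NOR A) NOR (B NOR B))) NOR (((A NOR A) NOR (B NOR B)) NOR ((A NOR A) NOR (B NOR B)))))))) NOR ((((A NOR A) NOR (((((A NOR B) NOR (A NOR B)) NOR ((A NOR B) NOR (A NOR B))) NOR ((((A NOR A) NOR (B NOR B)) NOR ((A NOR A) NOR (B NOR B))) NOR (((A NOR A) NOR (B NOR B)) NOR ((A NOR A) NOR (B NOR B))))) NOR ((((A NOR B) NOR (A NOR B)) NOR ((A NOR B) NOR (A NOR B))) NOR ((((A NOR A) NOR (B NOR B)) NOR ((A NOR A) NOR (B NOR B))) NOR (((A NOR A) NOR (B NOR B)) NOR ((A NOR A) NOR (B NOR B))))))) NOR ((A NOR A) NOR (((((A NOR B) NOR (A NOR B)) NOR ((A NOR B) NOR (A NOR B))) NOR ((((A NOR A) NOR (B NOR B)) NOR ((A NOR A) NOR (B NOR B))) NOR (((A NOR A) NOR (B NOR B)) NOR ((A NOR A) NOR (B NOR B))))) NOR ((((A NOR B) NOR (A NOR B)) NOR ((A NOR B) NOR (A NOR B))) NOR ((((A NOR A) NOR (B NOR B)) NOR ((A NOR A) NOR (B NOR B))) NOR (((A NOR A) NOR (B NOR B)) NOR ((A NOR A) NOR (B NOR B)))))))) NOR (((A NOR A) NOR (((((A NOR B) NOR (A NOR B)) NOR ((A NOR B) NOR (A NOR B))) NOR ((((A NOR A) NOR (B NOR B)) NOR ((A NOR A) NOR (B NOR B))) NOR (((A NOR A) NOR (B NOR B)) NOR ((A NOR A) NOR (B NOR B))))) NOR ((((A NOR B) NOR (A NOR B)) NOR ((A NOR B) NOR (A NOR B))) NOR ((((A NOR A) NOR (B NOR B)) NOR ((A NOR A) NOR (B NOR B))) NOR (((A NOR A) NOR (B NOR B)) NOR ((A NOR A) NOR (B NOR B))))))) NOR ((A NOR A) NOR (((((A NOR B) NOR (A NOR B)) NOR ((A NOR B) NOR (A NOR B))) NOR ((((A NOR A) NOR (B NOR B)) NOR ((A NOR A) NOR (B NOR B))) NOR (((A NOR A) NOR (B NOR B)) NOR ((A NOR A) NOR (B NOR B))))) NOR ((((A NOR B) NOR (A NOR B)) NOR ((A NOR B) NOR (A NOR B))) NOR ((((A NOR A) NOR (B NOR B)) NOR ((A NOR A) NOR (B NOR B))) NOR (((A NOR A) NOR (B NOR B)) NOR ((A NOR A) NOR (B NOR B))))))))))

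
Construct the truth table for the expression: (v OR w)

w | v | Output
--------------
0 | 0 | 0
0 | 1 | 1
1 | 0 | 1
1 | 1 | 1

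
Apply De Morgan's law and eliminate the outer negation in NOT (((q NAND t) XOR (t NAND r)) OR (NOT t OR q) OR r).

NOT ((q NAND t) XOR (t NAND r)) AND NOT (NOT t OR q) AND NOT r
De Morgan's: NOT(OR of terms) = AND of negations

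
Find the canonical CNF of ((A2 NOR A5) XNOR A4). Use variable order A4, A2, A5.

(A4 OR A2 OR A5) AND (NOT A4 OR A2 OR NOT A5) AND (NOT A4 OR NOT A2 OR A5) AND (NOT A4 OR NOT A2 OR NOT A5)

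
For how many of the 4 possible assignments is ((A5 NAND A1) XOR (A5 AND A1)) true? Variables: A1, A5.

Satisfying assignments: (0,0), (0,1), (1,0), (1,1)
Count: 4 out of 4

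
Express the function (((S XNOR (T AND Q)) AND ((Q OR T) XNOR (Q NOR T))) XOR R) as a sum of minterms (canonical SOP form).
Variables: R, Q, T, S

Σm(8, 9, 10, 11, 12, 13, 14, 15) = (R AND NOT Q AND NOT T AND NOT S) OR (R AND NOT Q AND NOT T AND S) OR (R AND NOT Q AND T AND NOT S) OR (R AND NOT Q AND T AND S) OR (R AND Q AND NOT T AND NOT S) OR (R AND Q AND NOT T AND S) OR (R AND Q AND T AND NOT S) OR (R AND Q AND T AND S)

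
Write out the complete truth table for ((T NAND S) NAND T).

T | S | Output
--------------
0 | 0 | 1
0 | 1 | 1
1 | 0 | 0
1 | 1 | 1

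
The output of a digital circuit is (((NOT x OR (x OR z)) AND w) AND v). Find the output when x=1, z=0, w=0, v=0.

Substituting: (((NOT 1 OR (1 OR 0)) AND 0) AND 0)
= 0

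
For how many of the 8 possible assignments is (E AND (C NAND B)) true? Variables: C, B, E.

Satisfying assignments: (0,0,1), (0,1,1), (1,0,1)
Count: 3 out of 8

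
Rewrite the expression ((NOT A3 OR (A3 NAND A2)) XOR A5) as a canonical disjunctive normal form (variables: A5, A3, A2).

(NOT A5 AND NOT A3 AND NOT A2) OR (NOT A5 AND NOT A3 AND A2) OR (NOT A5 AND A3 AND NOT A2) OR (A5 AND A3 AND A2)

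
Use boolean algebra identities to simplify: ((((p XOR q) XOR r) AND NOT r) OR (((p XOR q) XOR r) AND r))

By distribution ((E AND v) OR (E AND NOT v) = E):
= ((p XOR q) XOR r)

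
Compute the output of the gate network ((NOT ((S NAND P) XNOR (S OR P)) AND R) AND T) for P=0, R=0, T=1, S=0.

Substituting: ((NOT ((0 NAND 0) XNOR (0 OR 0)) AND 0) AND 1)
= 0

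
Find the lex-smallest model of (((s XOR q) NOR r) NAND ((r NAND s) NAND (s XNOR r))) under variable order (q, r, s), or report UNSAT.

q=0, r=0, s=0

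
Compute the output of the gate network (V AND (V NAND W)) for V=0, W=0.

Substituting: (0 AND (0 NAND 0))
= 0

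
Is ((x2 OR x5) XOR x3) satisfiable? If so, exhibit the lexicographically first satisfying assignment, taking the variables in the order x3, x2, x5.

x3=0, x2=0, x5=1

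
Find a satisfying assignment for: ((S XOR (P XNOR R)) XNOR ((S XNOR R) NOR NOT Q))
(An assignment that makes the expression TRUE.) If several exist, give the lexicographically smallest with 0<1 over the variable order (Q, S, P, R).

Q=0, S=0, P=0, R=1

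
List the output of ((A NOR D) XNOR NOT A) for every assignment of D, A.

D | A | Output
--------------
0 | 0 | 1
0 | 1 | 1
1 | 0 | 0
1 | 1 | 1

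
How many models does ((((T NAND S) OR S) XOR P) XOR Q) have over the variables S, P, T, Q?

Satisfying assignments: (0,0,0,0), (0,0,1,0), (0,1,0,1), (0,1,1,1), (1,0,0,0), (1,0,1,0), (1,1,0,1), (1,1,1,1)
Count: 8 out of 16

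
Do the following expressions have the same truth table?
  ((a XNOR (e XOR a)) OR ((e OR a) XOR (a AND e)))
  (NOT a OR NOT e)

Yes, they are equivalent — the two output columns agree on all 4 assignments:
a | e | Expression 1 | Expression 2
-----------------------------------
0 | 0 | 1 | 1
0 | 1 | 1 | 1
1 | 0 | 1 | 1
1 | 1 | 0 | 0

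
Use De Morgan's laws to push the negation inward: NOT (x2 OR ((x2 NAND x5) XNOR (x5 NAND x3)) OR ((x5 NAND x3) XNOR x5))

NOT x2 AND NOT ((x2 NAND x5) XNOR (x5 NAND x3)) AND NOT ((x5 NAND x3) XNOR x5)
De Morgan's: NOT(OR of terms) = AND of negations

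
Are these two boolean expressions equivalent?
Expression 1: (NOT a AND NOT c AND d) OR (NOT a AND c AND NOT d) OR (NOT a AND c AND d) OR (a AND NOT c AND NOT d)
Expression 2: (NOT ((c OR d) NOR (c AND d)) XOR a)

Yes, they are equivalent — the two output columns agree on all 8 assignments:
a | c | d | Expression 1 | Expression 2
---------------------------------------
0 | 0 | 0 | 0 | 0
0 | 0 | 1 | 1 | 1
0 | 1 | 0 | 1 | 1
0 | 1 | 1 | 1 | 1
1 | 0 | 0 | 1 | 1
1 | 0 | 1 | 0 | 0
1 | 1 | 0 | 0 | 0
1 | 1 | 1 | 0 | 0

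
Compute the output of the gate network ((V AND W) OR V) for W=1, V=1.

Substituting: ((1 AND 1) OR 1)
= 1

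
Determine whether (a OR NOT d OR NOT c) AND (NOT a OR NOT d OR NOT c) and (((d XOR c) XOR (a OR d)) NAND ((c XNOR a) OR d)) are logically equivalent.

Yes, they are equivalent — the two output columns agree on all 8 assignments:
a | d | c | Expression 1 | Expression 2
---------------------------------------
0 | 0 | 0 | 1 | 1
0 | 0 | 1 | 1 | 1
0 | 1 | 0 | 1 | 1
0 | 1 | 1 | 0 | 0
1 | 0 | 0 | 1 | 1
1 | 0 | 1 | 1 | 1
1 | 1 | 0 | 1 | 1
1 | 1 | 1 | 0 | 0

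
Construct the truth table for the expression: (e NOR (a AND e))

e | a | Output
--------------
0 | 0 | 1
0 | 1 | 1
1 | 0 | 0
1 | 1 | 0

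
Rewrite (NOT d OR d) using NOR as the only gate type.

(((d NOR d) NOR d) NOR ((d NOR d) NOR d))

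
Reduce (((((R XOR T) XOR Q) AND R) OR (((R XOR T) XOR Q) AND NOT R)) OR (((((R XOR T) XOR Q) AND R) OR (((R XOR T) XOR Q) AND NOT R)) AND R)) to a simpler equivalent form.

By absorption (E OR (E AND v) = E) then distribution ((E AND v) OR (E AND NOT v) = E):
= ((R XOR T) XOR Q)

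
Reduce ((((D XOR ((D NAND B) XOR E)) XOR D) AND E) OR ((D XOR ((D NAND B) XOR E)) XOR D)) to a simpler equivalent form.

By absorption (E OR (E AND v) = E) then XOR self-cancellation ((E XOR v) XOR v = E):
= ((D NAND B) XOR E)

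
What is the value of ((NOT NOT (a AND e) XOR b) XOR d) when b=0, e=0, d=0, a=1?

Substituting: ((NOT NOT (1 AND 0) XOR 0) XOR 0)
= 0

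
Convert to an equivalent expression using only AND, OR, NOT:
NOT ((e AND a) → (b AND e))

(e AND a) AND NOT (b AND e)
(Negated implication: NOT(A → B) = A AND NOT B)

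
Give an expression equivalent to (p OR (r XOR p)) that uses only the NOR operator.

((p NOR ((((r NOR p) NOR (r NOR p)) NOR ((r NOR p) NOR (r NOR p))) NOR ((((r NOR r) NOR (p NOR p)) NOR ((r NOR r) NOR (p NOR p))) NOR (((r NOR r) NOR (p NOR p)) NOR ((r NOR r) NOR (p NOR p)))))) NOR (p NOR ((((r NOR p) NOR (r NOR p)) NOR ((r NOR p) NOR (r NOR p))) NOR ((((r NOR r) NOR (p NOR p)) NOR ((r NOR r) NOR (p NOR p))) NOR (((r NOR r) NOR (p NOR p)) NOR ((r NOR r) NOR (p NOR p)))))))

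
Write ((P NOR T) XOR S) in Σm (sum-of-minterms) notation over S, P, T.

Σm(0, 5, 6, 7) = (NOT S AND NOT P AND NOT T) OR (S AND NOT P AND T) OR (S AND P AND NOT T) OR (S AND P AND T)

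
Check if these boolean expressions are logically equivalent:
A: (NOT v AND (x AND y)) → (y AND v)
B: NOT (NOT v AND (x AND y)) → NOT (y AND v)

No, Inverse is not equivalent to original (counterexample: x=0, v=1, y=1)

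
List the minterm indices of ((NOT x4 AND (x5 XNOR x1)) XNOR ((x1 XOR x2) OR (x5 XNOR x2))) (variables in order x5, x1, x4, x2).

Σm(0, 1, 5, 7, 8, 10, 12, 13) = (NOT x5 AND NOT x1 AND NOT x4 AND NOT x2) OR (NOT x5 AND NOT x1 AND NOT x4 AND x2) OR (NOT x5 AND x1 AND NOT x4 AND x2) OR (NOT x5 AND x1 AND x4 AND x2) OR (x5 AND NOT x1 AND NOT x4 AND NOT x2) OR (x5 AND NOT x1 AND x4 AND NOT x2) OR (x5 AND x1 AND NOT x4 AND NOT x2) OR (x5 AND x1 AND NOT x4 AND x2)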